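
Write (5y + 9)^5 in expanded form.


Expand (5y + 9)^5 by repeated multiplication:
  (5y + 9)^2 = 25y^2 + 90y + 81
  (5y + 9)^3 = 125y^3 + 675y^2 + 1215y + 729
  (5y + 9)^4 = 625y^4 + 4500y^3 + 12150y^2 + 14580y + 6561
= 3125y^5 + 28125y^4 + 101250y^3 + 182250y^2 + 164025y + 59049


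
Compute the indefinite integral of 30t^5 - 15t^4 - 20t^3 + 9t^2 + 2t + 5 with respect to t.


Reverse power rule on each term:
  ∫ 30t^5 dt = 5t^6
  ∫ -15t^4 dt = -3t^5
  ∫ -20t^3 dt = -5t^4
  ∫ 9t^2 dt = 3t^3
  ∫ 2t dt = t^2
  ∫ 5 dt = 5t
F(t) = 5t^6 - 3t^5 - 5t^4 + 3t^3 + t^2 + 5t + C


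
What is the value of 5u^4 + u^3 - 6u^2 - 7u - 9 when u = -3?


Using direct substitution:
  5 * (-3)^4 = 405
  1 * (-3)^3 = -27
  -6 * (-3)^2 = -54
  -7 * (-3)^1 = 21
  constant: -9
Sum = 405 - 27 - 54 + 21 - 9 = 336


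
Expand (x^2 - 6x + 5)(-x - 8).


Distribute each term of the first polynomial:
  (x^2)(-x - 8) = -x^3 - 8x^2
  (-6x)(-x - 8) = 6x^2 + 48x
  (5)(-x - 8) = -5x - 40
Sum: -x^3 - 2x^2 + 43x - 40


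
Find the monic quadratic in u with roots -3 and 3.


p(u) = (u + 3)(u - 3)
Expand: u^2 - 9


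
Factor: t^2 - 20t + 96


Roots satisfy r1 + r2 = -b/a = 20 and r1*r2 = c/a = 96.
So r1 = 12, r2 = 8.
t^2 - 20t + 96 = (t - r1)(t - r2) = (t - 12)(t - 8)


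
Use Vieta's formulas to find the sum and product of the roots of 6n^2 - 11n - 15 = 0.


For an^2+bn+c=0: sum = -b/a, product = c/a.
a=6, b=-11, c=-15
Sum = -(-11)/6 = 11/6
Product = (-15)/6 = -5/2


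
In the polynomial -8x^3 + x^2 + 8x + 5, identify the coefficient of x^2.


Read off the coefficient of x^2: 1


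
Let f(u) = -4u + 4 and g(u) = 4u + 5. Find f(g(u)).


Substitute g(u) into f:
f(g(u)) = -4*(4u + 5) + 4
Expand and combine: -16u - 16


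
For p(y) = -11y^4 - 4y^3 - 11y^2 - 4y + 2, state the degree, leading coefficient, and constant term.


Highest power of y is 4, with coefficient -11. Constant term is 2.
Degree = 4, leading coefficient = -11, constant term = 2


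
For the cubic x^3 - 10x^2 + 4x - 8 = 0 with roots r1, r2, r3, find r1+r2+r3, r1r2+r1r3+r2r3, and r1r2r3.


Monic cubic x^3+bx^2+cx+d=0: sum=-b, pairwise sum=c, product=-d.
b=-10, c=4, d=-8
r1+r2+r3 = 10
r1r2+r1r3+r2r3 = 4
r1r2r3 = 8


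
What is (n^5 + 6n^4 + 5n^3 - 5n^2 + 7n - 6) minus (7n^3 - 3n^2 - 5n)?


Distribute the minus sign:
  (n^5 + 6n^4 + 5n^3 - 5n^2 + 7n - 6)
- (7n^3 - 3n^2 - 5n)
Negate second polynomial: -7n^3 + 3n^2 + 5n
Add: n^5 + 6n^4 - 2n^3 - 2n^2 + 12n - 6


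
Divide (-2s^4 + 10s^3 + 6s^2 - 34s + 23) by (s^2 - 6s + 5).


(-2s^4 + 10s^3 + 6s^2 - 34s + 23) / (s^2 - 6s + 5)
Step 1: -2s^2 * (s^2 - 6s + 5) = -2s^4 + 12s^3 - 10s^2; subtract.
Step 2: -2s * (s^2 - 6s + 5) = -2s^3 + 12s^2 - 10s; subtract.
Step 3: 4 * (s^2 - 6s + 5) = 4s^2 - 24s + 20; subtract.
Quotient: -2s^2 - 2s + 4, Remainder: 3


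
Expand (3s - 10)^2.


Expand (3s - 10)^2 by repeated multiplication:
= 9s^2 - 60s + 100


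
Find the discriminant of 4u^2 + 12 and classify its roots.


D = b^2 - 4ac = (0)^2 - 4(4)(12) = 0 - 192 = -192
Since D < 0: two complex conjugate roots (no real roots)


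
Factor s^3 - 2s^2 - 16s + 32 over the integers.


Try integer roots (divisors of 32). s=2: p(2)=0.
Divide out (s - 2): quotient is s^2 - 16.
Factor the quadratic: (s - 4)(s + 4)
Result: (s - 2)(s - 4)(s + 4)


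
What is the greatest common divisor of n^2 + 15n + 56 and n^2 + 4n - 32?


Factor each:
  n^2 + 15n + 56 = (n + 8)(n + 7)
  n^2 + 4n - 32 = (n + 8)(n - 4)
Common monic factor: n + 8


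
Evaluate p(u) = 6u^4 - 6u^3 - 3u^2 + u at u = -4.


Using direct substitution:
  6 * (-4)^4 = 1536
  -6 * (-4)^3 = 384
  -3 * (-4)^2 = -48
  1 * (-4)^1 = -4
  constant: 0
Sum = 1536 + 384 - 48 - 4 + 0 = 1868


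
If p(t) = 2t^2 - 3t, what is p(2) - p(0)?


p(2) = 2
p(0) = 0
p(2) - p(0) = 2 = 2


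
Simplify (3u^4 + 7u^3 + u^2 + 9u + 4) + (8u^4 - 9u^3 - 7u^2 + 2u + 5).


Align terms by degree and add:
  3u^4 + 7u^3 + u^2 + 9u + 4
+ 8u^4 - 9u^3 - 7u^2 + 2u + 5
= 11u^4 - 2u^3 - 6u^2 + 11u + 9


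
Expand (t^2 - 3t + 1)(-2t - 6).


Distribute each term of the first polynomial:
  (t^2)(-2t - 6) = -2t^3 - 6t^2
  (-3t)(-2t - 6) = 6t^2 + 18t
  (1)(-2t - 6) = -2t - 6
Sum: -2t^3 + 16t - 6


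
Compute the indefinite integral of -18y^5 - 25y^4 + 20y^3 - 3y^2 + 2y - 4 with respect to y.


Reverse power rule on each term:
  ∫ -18y^5 dy = -3y^6
  ∫ -25y^4 dy = -5y^5
  ∫ 20y^3 dy = 5y^4
  ∫ -3y^2 dy = -y^3
  ∫ 2y dy = y^2
  ∫ -4 dy = -4y
F(y) = -3y^6 - 5y^5 + 5y^4 - y^3 + y^2 - 4y + C


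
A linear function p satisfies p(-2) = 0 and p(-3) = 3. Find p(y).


p(y) = my + b. Using p(-2)=0, p(-3)=3:
m = (0 - 3)/(-2 + 3) = -3/1 = -3
b = 0 - m*(-2) = 0 - 6 = -6
p(y) = -3y - 6


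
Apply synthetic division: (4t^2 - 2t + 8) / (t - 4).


Synthetic division with c = 4. Coefficients: 4, -2, 8
Bring down 4.
  4 * 4 = 16; 16 - 2 = 14
  14 * 4 = 56; 56 + 8 = 64
Quotient: 4t + 14, Remainder: 64


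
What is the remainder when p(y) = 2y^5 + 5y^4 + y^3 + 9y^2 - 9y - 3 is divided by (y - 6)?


By the Remainder Theorem, the remainder equals p(6):
  2*(6)^5 = 15552
  5*(6)^4 = 6480
  1*(6)^3 = 216
  9*(6)^2 = 324
  -9*(6)^1 = -54
  constant: -3
Sum: 15552 + 6480 + 216 + 324 - 54 - 3 = 22515


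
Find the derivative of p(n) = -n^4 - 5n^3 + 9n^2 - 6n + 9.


Apply the power rule term by term:
  d/dn(-n^4) = -4n^3
  d/dn(-5n^3) = -15n^2
  d/dn(9n^2) = 18n
  d/dn(-6n) = -6
  d/dn(9) = 0
p'(n) = -4n^3 - 15n^2 + 18n - 6


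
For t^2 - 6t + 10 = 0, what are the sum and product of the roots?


For at^2+bt+c=0: sum = -b/a, product = c/a.
a=1, b=-6, c=10
Sum = -(-6)/1 = 6
Product = (10)/1 = 10


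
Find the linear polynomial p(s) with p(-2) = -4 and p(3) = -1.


p(s) = ms + b. Using p(-2)=-4, p(3)=-1:
m = (-4 + 1)/(-2 - 3) = -3/-5 = 3/5
b = -4 - m*(-2) = -4 + 6/5 = -14/5
p(s) = (3/5)s - (14/5)


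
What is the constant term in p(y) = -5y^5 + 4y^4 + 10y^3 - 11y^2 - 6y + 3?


Read off the constant term: 3


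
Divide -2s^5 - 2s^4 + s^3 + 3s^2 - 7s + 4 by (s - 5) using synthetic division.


Synthetic division with c = 5. Coefficients: -2, -2, 1, 3, -7, 4
Bring down -2.
  -2 * 5 = -10; -10 - 2 = -12
  -12 * 5 = -60; -60 + 1 = -59
  -59 * 5 = -295; -295 + 3 = -292
  -292 * 5 = -1460; -1460 - 7 = -1467
  -1467 * 5 = -7335; -7335 + 4 = -7331
Quotient: -2s^4 - 12s^3 - 59s^2 - 292s - 1467, Remainder: -7331


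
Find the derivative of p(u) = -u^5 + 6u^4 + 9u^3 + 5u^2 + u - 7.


Apply the power rule term by term:
  d/du(-u^5) = -5u^4
  d/du(6u^4) = 24u^3
  d/du(9u^3) = 27u^2
  d/du(5u^2) = 10u
  d/du(u) = 1
  d/du(-7) = 0
p'(u) = -5u^4 + 24u^3 + 27u^2 + 10u + 1


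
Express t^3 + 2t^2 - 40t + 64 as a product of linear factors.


Try integer roots (divisors of 64). t=2: p(2)=0.
Divide out (t - 2): quotient is t^2 + 4t - 32.
Factor the quadratic: (t - 4)(t + 8)
Result: (t - 2)(t - 4)(t + 8)


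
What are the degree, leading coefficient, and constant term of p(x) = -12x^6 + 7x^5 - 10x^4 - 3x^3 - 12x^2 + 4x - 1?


Highest power of x is 6, with coefficient -12. Constant term is -1.
Degree = 6, leading coefficient = -12, constant term = -1


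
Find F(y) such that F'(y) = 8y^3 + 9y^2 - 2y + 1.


Reverse power rule on each term:
  ∫ 8y^3 dy = 2y^4
  ∫ 9y^2 dy = 3y^3
  ∫ -2y dy = -y^2
  ∫ 1 dy = y
F(y) = 2y^4 + 3y^3 - y^2 + y + C


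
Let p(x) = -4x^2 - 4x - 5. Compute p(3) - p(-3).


p(3) = -53
p(-3) = -29
p(3) - p(-3) = -53 + 29 = -24


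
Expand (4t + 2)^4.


Expand (4t + 2)^4 by repeated multiplication:
  (4t + 2)^2 = 16t^2 + 16t + 4
  (4t + 2)^3 = 64t^3 + 96t^2 + 48t + 8
= 256t^4 + 512t^3 + 384t^2 + 128t + 16


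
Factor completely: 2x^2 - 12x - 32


Roots satisfy r1 + r2 = -b/a = 6 and r1*r2 = c/a = -16.
So r1 = 8, r2 = -2.
2x^2 - 12x - 32 = 2(x - r1)(x - r2) = 2(x - 8)(x + 2)


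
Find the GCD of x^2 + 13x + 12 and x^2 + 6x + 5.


Factor each:
  x^2 + 13x + 12 = (x + 1)(x + 12)
  x^2 + 6x + 5 = (x + 1)(x + 5)
Common monic factor: x + 1


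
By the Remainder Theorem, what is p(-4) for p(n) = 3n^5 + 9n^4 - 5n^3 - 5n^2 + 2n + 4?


By the Remainder Theorem, the remainder equals p(-4):
  3*(-4)^5 = -3072
  9*(-4)^4 = 2304
  -5*(-4)^3 = 320
  -5*(-4)^2 = -80
  2*(-4)^1 = -8
  constant: 4
Sum: -3072 + 2304 + 320 - 80 - 8 + 4 = -532


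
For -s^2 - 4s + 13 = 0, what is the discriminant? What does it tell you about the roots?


D = b^2 - 4ac = (-4)^2 - 4(-1)(13) = 16 + 52 = 68
Since D > 0: two distinct irrational roots


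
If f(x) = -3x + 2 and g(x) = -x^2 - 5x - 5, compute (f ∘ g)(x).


Substitute g(x) into f:
f(g(x)) = -3*(-x^2 - 5x - 5) + 2
Expand and combine: 3x^2 + 15x + 17


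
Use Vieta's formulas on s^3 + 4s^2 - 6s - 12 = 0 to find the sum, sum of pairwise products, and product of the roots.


Monic cubic s^3+bs^2+cs+d=0: sum=-b, pairwise sum=c, product=-d.
b=4, c=-6, d=-12
r1+r2+r3 = -4
r1r2+r1r3+r2r3 = -6
r1r2r3 = 12


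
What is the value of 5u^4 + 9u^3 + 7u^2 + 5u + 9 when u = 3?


Using direct substitution:
  5 * (3)^4 = 405
  9 * (3)^3 = 243
  7 * (3)^2 = 63
  5 * (3)^1 = 15
  constant: 9
Sum = 405 + 243 + 63 + 15 + 9 = 735


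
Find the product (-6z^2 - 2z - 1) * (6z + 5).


Distribute each term of the first polynomial:
  (-6z^2)(6z + 5) = -36z^3 - 30z^2
  (-2z)(6z + 5) = -12z^2 - 10z
  (-1)(6z + 5) = -6z - 5
Sum: -36z^3 - 42z^2 - 16z - 5


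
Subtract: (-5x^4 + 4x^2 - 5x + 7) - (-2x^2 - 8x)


Distribute the minus sign:
  (-5x^4 + 4x^2 - 5x + 7)
- (-2x^2 - 8x)
Negate second polynomial: 2x^2 + 8x
Add: -5x^4 + 6x^2 + 3x + 7


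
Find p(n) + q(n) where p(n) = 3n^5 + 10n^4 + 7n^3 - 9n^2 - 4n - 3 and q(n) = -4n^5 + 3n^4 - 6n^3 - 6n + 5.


Align terms by degree and add:
  3n^5 + 10n^4 + 7n^3 - 9n^2 - 4n - 3
  -4n^5 + 3n^4 - 6n^3 - 6n + 5
= -n^5 + 13n^4 + n^3 - 9n^2 - 10n + 2


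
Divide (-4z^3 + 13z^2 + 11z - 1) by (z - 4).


(-4z^3 + 13z^2 + 11z - 1) / (z - 4)
Step 1: -4z^2 * (z - 4) = -4z^3 + 16z^2; subtract.
Step 2: -3z * (z - 4) = -3z^2 + 12z; subtract.
Step 3: -1 * (z - 4) = -z + 4; subtract.
Quotient: -4z^2 - 3z - 1, Remainder: -5


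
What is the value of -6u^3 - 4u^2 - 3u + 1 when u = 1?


Using direct substitution:
  -6 * (1)^3 = -6
  -4 * (1)^2 = -4
  -3 * (1)^1 = -3
  constant: 1
Sum = -6 - 4 - 3 + 1 = -12


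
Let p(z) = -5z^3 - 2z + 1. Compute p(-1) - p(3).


p(-1) = 8
p(3) = -140
p(-1) - p(3) = 8 + 140 = 148


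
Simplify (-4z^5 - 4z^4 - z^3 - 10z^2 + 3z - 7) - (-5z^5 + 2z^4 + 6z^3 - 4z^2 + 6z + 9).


Distribute the minus sign:
  (-4z^5 - 4z^4 - z^3 - 10z^2 + 3z - 7)
- (-5z^5 + 2z^4 + 6z^3 - 4z^2 + 6z + 9)
Negate second polynomial: 5z^5 - 2z^4 - 6z^3 + 4z^2 - 6z - 9
Add: z^5 - 6z^4 - 7z^3 - 6z^2 - 3z - 16


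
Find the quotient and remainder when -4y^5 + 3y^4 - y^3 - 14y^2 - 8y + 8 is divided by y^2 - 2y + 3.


(-4y^5 + 3y^4 - y^3 - 14y^2 - 8y + 8) / (y^2 - 2y + 3)
Step 1: -4y^3 * (y^2 - 2y + 3) = -4y^5 + 8y^4 - 12y^3; subtract.
Step 2: -5y^2 * (y^2 - 2y + 3) = -5y^4 + 10y^3 - 15y^2; subtract.
Step 3: y * (y^2 - 2y + 3) = y^3 - 2y^2 + 3y; subtract.
Step 4: 3 * (y^2 - 2y + 3) = 3y^2 - 6y + 9; subtract.
Quotient: -4y^3 - 5y^2 + y + 3, Remainder: -5y - 1


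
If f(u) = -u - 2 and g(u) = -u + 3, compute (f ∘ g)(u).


Substitute g(u) into f:
f(g(u)) = -1*(-u + 3) + (-2)
Expand and combine: u - 5


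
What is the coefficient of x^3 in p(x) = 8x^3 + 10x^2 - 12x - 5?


Read off the coefficient of x^3: 8


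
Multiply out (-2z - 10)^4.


Expand (-2z - 10)^4 by repeated multiplication:
  (-2z - 10)^2 = 4z^2 + 40z + 100
  (-2z - 10)^3 = -8z^3 - 120z^2 - 600z - 1000
= 16z^4 + 320z^3 + 2400z^2 + 8000z + 10000


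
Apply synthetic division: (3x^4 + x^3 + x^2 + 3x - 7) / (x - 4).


Synthetic division with c = 4. Coefficients: 3, 1, 1, 3, -7
Bring down 3.
  3 * 4 = 12; 12 + 1 = 13
  13 * 4 = 52; 52 + 1 = 53
  53 * 4 = 212; 212 + 3 = 215
  215 * 4 = 860; 860 - 7 = 853
Quotient: 3x^3 + 13x^2 + 53x + 215, Remainder: 853


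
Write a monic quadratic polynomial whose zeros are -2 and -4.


p(s) = (s + 2)(s + 4)
Expand: s^2 + 6s + 8


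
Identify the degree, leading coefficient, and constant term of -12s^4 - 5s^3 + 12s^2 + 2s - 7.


Highest power of s is 4, with coefficient -12. Constant term is -7.
Degree = 4, leading coefficient = -12, constant term = -7


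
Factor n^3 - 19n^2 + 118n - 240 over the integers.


Try integer roots (divisors of -240). n=5: p(5)=0.
Divide out (n - 5): quotient is n^2 - 14n + 48.
Factor the quadratic: (n - 8)(n - 6)
Result: (n - 5)(n - 8)(n - 6)


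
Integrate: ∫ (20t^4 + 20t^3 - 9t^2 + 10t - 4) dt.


Reverse power rule on each term:
  ∫ 20t^4 dt = 4t^5
  ∫ 20t^3 dt = 5t^4
  ∫ -9t^2 dt = -3t^3
  ∫ 10t dt = 5t^2
  ∫ -4 dt = -4t
F(t) = 4t^5 + 5t^4 - 3t^3 + 5t^2 - 4t + C


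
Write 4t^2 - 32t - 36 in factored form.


Roots satisfy r1 + r2 = -b/a = 8 and r1*r2 = c/a = -9.
So r1 = -1, r2 = 9.
4t^2 - 32t - 36 = 4(t - r1)(t - r2) = 4(t + 1)(t - 9)


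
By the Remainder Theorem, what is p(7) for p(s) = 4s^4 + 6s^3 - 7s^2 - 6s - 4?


By the Remainder Theorem, the remainder equals p(7):
  4*(7)^4 = 9604
  6*(7)^3 = 2058
  -7*(7)^2 = -343
  -6*(7)^1 = -42
  constant: -4
Sum: 9604 + 2058 - 343 - 42 - 4 = 11273


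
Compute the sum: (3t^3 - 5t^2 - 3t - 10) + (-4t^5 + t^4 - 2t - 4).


Align terms by degree and add:
  3t^3 - 5t^2 - 3t - 10
  -4t^5 + t^4 - 2t - 4
= -4t^5 + t^4 + 3t^3 - 5t^2 - 5t - 14


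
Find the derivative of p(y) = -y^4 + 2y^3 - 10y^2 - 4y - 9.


Apply the power rule term by term:
  d/dy(-y^4) = -4y^3
  d/dy(2y^3) = 6y^2
  d/dy(-10y^2) = -20y
  d/dy(-4y) = -4
  d/dy(-9) = 0
p'(y) = -4y^3 + 6y^2 - 20y - 4


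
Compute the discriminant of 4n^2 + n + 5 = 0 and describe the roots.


D = b^2 - 4ac = (1)^2 - 4(4)(5) = 1 - 80 = -79
Since D < 0: two complex conjugate roots (no real roots)


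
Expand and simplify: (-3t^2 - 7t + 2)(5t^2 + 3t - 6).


Distribute each term of the first polynomial:
  (-3t^2)(5t^2 + 3t - 6) = -15t^4 - 9t^3 + 18t^2
  (-7t)(5t^2 + 3t - 6) = -35t^3 - 21t^2 + 42t
  (2)(5t^2 + 3t - 6) = 10t^2 + 6t - 12
Sum: -15t^4 - 44t^3 + 7t^2 + 48t - 12


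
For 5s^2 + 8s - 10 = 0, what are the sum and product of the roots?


For as^2+bs+c=0: sum = -b/a, product = c/a.
a=5, b=8, c=-10
Sum = -(8)/5 = -8/5
Product = (-10)/5 = -2


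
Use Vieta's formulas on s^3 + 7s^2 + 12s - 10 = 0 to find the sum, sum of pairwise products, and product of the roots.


Monic cubic s^3+bs^2+cs+d=0: sum=-b, pairwise sum=c, product=-d.
b=7, c=12, d=-10
r1+r2+r3 = -7
r1r2+r1r3+r2r3 = 12
r1r2r3 = 10


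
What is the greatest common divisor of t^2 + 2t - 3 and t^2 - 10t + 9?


Factor each:
  t^2 + 2t - 3 = (t - 1)(t + 3)
  t^2 - 10t + 9 = (t - 1)(t - 9)
Common monic factor: t - 1


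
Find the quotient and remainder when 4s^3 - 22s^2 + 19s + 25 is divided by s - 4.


(4s^3 - 22s^2 + 19s + 25) / (s - 4)
Step 1: 4s^2 * (s - 4) = 4s^3 - 16s^2; subtract.
Step 2: -6s * (s - 4) = -6s^2 + 24s; subtract.
Step 3: -5 * (s - 4) = -5s + 20; subtract.
Quotient: 4s^2 - 6s - 5, Remainder: 5


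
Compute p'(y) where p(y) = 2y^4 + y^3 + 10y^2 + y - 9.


Apply the power rule term by term:
  d/dy(2y^4) = 8y^3
  d/dy(y^3) = 3y^2
  d/dy(10y^2) = 20y
  d/dy(y) = 1
  d/dy(-9) = 0
p'(y) = 8y^3 + 3y^2 + 20y + 1


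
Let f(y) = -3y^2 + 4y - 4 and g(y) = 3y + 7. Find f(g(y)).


Substitute g(y) into f:
f(g(y)) = -3*(3y + 7)^2 + 4*(3y + 7) + (-4)
(3y + 7)^2 = 9y^2 + 42y + 49
Expand and combine: -27y^2 - 114y - 123


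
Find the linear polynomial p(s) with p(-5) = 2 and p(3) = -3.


p(s) = ms + b. Using p(-5)=2, p(3)=-3:
m = (2 + 3)/(-5 - 3) = 5/-8 = -5/8
b = 2 - m*(-5) = 2 - 25/8 = -9/8
p(s) = -(5/8)s - (9/8)


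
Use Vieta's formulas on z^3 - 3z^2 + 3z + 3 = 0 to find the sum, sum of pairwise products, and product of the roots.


Monic cubic z^3+bz^2+cz+d=0: sum=-b, pairwise sum=c, product=-d.
b=-3, c=3, d=3
r1+r2+r3 = 3
r1r2+r1r3+r2r3 = 3
r1r2r3 = -3


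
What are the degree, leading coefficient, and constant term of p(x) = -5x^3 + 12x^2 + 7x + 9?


Highest power of x is 3, with coefficient -5. Constant term is 9.
Degree = 3, leading coefficient = -5, constant term = 9


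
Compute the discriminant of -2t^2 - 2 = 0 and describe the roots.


D = b^2 - 4ac = (0)^2 - 4(-2)(-2) = 0 - 16 = -16
Since D < 0: two complex conjugate roots (no real roots)


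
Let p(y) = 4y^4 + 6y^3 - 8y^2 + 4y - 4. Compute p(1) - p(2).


p(1) = 2
p(2) = 84
p(1) - p(2) = 2 - 84 = -82


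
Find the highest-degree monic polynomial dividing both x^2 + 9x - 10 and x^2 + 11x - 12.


Factor each:
  x^2 + 9x - 10 = (x - 1)(x + 10)
  x^2 + 11x - 12 = (x - 1)(x + 12)
Common monic factor: x - 1


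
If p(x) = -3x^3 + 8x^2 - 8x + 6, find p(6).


Using direct substitution:
  -3 * (6)^3 = -648
  8 * (6)^2 = 288
  -8 * (6)^1 = -48
  constant: 6
Sum = -648 + 288 - 48 + 6 = -402


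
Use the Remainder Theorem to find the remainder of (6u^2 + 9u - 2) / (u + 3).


By the Remainder Theorem, the remainder equals p(-3):
  6*(-3)^2 = 54
  9*(-3)^1 = -27
  constant: -2
Sum: 54 - 27 - 2 = 25


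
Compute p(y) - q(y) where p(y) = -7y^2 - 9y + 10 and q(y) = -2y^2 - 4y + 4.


Distribute the minus sign:
  (-7y^2 - 9y + 10)
- (-2y^2 - 4y + 4)
Negate second polynomial: 2y^2 + 4y - 4
Add: -5y^2 - 5y + 6


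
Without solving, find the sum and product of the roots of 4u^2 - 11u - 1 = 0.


For au^2+bu+c=0: sum = -b/a, product = c/a.
a=4, b=-11, c=-1
Sum = -(-11)/4 = 11/4
Product = (-1)/4 = -1/4


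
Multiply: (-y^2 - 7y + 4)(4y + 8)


Distribute each term of the first polynomial:
  (-y^2)(4y + 8) = -4y^3 - 8y^2
  (-7y)(4y + 8) = -28y^2 - 56y
  (4)(4y + 8) = 16y + 32
Sum: -4y^3 - 36y^2 - 40y + 32


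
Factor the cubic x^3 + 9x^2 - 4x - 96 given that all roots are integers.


Try integer roots (divisors of -96). x=-4: p(-4)=0.
Divide out (x + 4): quotient is x^2 + 5x - 24.
Factor the quadratic: (x + 8)(x - 3)
Result: (x + 4)(x + 8)(x - 3)


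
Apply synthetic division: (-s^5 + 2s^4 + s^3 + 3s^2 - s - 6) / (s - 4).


Synthetic division with c = 4. Coefficients: -1, 2, 1, 3, -1, -6
Bring down -1.
  -1 * 4 = -4; -4 + 2 = -2
  -2 * 4 = -8; -8 + 1 = -7
  -7 * 4 = -28; -28 + 3 = -25
  -25 * 4 = -100; -100 - 1 = -101
  -101 * 4 = -404; -404 - 6 = -410
Quotient: -s^4 - 2s^3 - 7s^2 - 25s - 101, Remainder: -410


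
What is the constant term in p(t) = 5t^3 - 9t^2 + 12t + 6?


Read off the constant term: 6


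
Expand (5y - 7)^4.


Expand (5y - 7)^4 by repeated multiplication:
  (5y - 7)^2 = 25y^2 - 70y + 49
  (5y - 7)^3 = 125y^3 - 525y^2 + 735y - 343
= 625y^4 - 3500y^3 + 7350y^2 - 6860y + 2401


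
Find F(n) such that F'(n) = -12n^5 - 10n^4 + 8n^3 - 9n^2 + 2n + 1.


Reverse power rule on each term:
  ∫ -12n^5 dn = -2n^6
  ∫ -10n^4 dn = -2n^5
  ∫ 8n^3 dn = 2n^4
  ∫ -9n^2 dn = -3n^3
  ∫ 2n dn = n^2
  ∫ 1 dn = n
F(n) = -2n^6 - 2n^5 + 2n^4 - 3n^3 + n^2 + n + C


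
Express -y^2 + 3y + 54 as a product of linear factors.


Roots satisfy r1 + r2 = -b/a = 3 and r1*r2 = c/a = -54.
So r1 = -6, r2 = 9.
-y^2 + 3y + 54 = -(y - r1)(y - r2) = -(y + 6)(y - 9)


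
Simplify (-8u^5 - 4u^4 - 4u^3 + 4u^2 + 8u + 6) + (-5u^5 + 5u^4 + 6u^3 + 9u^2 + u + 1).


Align terms by degree and add:
  -8u^5 - 4u^4 - 4u^3 + 4u^2 + 8u + 6
  -5u^5 + 5u^4 + 6u^3 + 9u^2 + u + 1
= -13u^5 + u^4 + 2u^3 + 13u^2 + 9u + 7


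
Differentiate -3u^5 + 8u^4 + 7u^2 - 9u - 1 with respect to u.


Apply the power rule term by term:
  d/du(-3u^5) = -15u^4
  d/du(8u^4) = 32u^3
  d/du(7u^2) = 14u
  d/du(-9u) = -9
  d/du(-1) = 0
p'(u) = -15u^4 + 32u^3 + 14u - 9


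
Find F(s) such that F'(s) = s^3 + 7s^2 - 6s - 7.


Reverse power rule on each term:
  ∫ s^3 ds = (1/4)s^4
  ∫ 7s^2 ds = (7/3)s^3
  ∫ -6s ds = -3s^2
  ∫ -7 ds = -7s
F(s) = (1/4)s^4 + (7/3)s^3 - 3s^2 - 7s + C


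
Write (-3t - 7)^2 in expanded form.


Expand (-3t - 7)^2 by repeated multiplication:
= 9t^2 + 42t + 49


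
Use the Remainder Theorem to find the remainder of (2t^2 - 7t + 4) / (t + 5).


By the Remainder Theorem, the remainder equals p(-5):
  2*(-5)^2 = 50
  -7*(-5)^1 = 35
  constant: 4
Sum: 50 + 35 + 4 = 89


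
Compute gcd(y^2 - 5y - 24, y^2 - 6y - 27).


Factor each:
  y^2 - 5y - 24 = (y + 3)(y - 8)
  y^2 - 6y - 27 = (y + 3)(y - 9)
Common monic factor: y + 3


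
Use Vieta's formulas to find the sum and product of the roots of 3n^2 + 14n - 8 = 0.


For an^2+bn+c=0: sum = -b/a, product = c/a.
a=3, b=14, c=-8
Sum = -(14)/3 = -14/3
Product = (-8)/3 = -8/3


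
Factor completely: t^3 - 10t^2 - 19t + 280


Try integer roots (divisors of 280). t=8: p(8)=0.
Divide out (t - 8): quotient is t^2 - 2t - 35.
Factor the quadratic: (t + 5)(t - 7)
Result: (t - 8)(t + 5)(t - 7)


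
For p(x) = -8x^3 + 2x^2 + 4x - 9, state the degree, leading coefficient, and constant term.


Highest power of x is 3, with coefficient -8. Constant term is -9.
Degree = 3, leading coefficient = -8, constant term = -9


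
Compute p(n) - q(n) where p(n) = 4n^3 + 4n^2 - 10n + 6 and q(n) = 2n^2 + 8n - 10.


Distribute the minus sign:
  (4n^3 + 4n^2 - 10n + 6)
- (2n^2 + 8n - 10)
Negate second polynomial: -2n^2 - 8n + 10
Add: 4n^3 + 2n^2 - 18n + 16


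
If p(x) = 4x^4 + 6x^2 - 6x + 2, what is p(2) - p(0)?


p(2) = 78
p(0) = 2
p(2) - p(0) = 78 - 2 = 76


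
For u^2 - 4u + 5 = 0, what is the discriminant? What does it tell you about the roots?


D = b^2 - 4ac = (-4)^2 - 4(1)(5) = 16 - 20 = -4
Since D < 0: two complex conjugate roots (no real roots)


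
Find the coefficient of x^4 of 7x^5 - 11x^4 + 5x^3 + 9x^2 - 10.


Read off the coefficient of x^4: -11


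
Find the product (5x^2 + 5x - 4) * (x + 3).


Distribute each term of the first polynomial:
  (5x^2)(x + 3) = 5x^3 + 15x^2
  (5x)(x + 3) = 5x^2 + 15x
  (-4)(x + 3) = -4x - 12
Sum: 5x^3 + 20x^2 + 11x - 12


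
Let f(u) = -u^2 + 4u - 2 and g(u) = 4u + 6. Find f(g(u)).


Substitute g(u) into f:
f(g(u)) = -1*(4u + 6)^2 + 4*(4u + 6) + (-2)
(4u + 6)^2 = 16u^2 + 48u + 36
Expand and combine: -16u^2 - 32u - 14


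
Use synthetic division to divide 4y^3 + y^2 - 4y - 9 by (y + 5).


Synthetic division with c = -5. Coefficients: 4, 1, -4, -9
Bring down 4.
  4 * -5 = -20; -20 + 1 = -19
  -19 * -5 = 95; 95 - 4 = 91
  91 * -5 = -455; -455 - 9 = -464
Quotient: 4y^2 - 19y + 91, Remainder: -464


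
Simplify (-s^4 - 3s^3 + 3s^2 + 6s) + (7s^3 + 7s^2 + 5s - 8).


Align terms by degree and add:
  -s^4 - 3s^3 + 3s^2 + 6s
+ 7s^3 + 7s^2 + 5s - 8
= -s^4 + 4s^3 + 10s^2 + 11s - 8


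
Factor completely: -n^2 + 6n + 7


Roots satisfy r1 + r2 = -b/a = 6 and r1*r2 = c/a = -7.
So r1 = -1, r2 = 7.
-n^2 + 6n + 7 = -(n - r1)(n - r2) = -(n + 1)(n - 7)


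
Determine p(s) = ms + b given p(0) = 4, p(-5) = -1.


p(s) = ms + b. Using p(0)=4, p(-5)=-1:
m = (4 + 1)/(0 + 5) = 5/5 = 1
b = 4 - m*(0) = 4 = 4
p(s) = s + 4


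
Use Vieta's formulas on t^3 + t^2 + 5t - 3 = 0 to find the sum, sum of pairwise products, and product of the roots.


Monic cubic t^3+bt^2+ct+d=0: sum=-b, pairwise sum=c, product=-d.
b=1, c=5, d=-3
r1+r2+r3 = -1
r1r2+r1r3+r2r3 = 5
r1r2r3 = 3


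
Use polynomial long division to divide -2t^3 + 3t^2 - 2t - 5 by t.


(-2t^3 + 3t^2 - 2t - 5) / (t)
Step 1: -2t^2 * (t) = -2t^3; subtract.
Step 2: 3t * (t) = 3t^2; subtract.
Step 3: -2 * (t) = -2t; subtract.
Quotient: -2t^2 + 3t - 2, Remainder: -5


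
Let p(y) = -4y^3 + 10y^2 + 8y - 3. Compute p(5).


Using direct substitution:
  -4 * (5)^3 = -500
  10 * (5)^2 = 250
  8 * (5)^1 = 40
  constant: -3
Sum = -500 + 250 + 40 - 3 = -213


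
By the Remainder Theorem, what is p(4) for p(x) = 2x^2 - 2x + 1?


By the Remainder Theorem, the remainder equals p(4):
  2*(4)^2 = 32
  -2*(4)^1 = -8
  constant: 1
Sum: 32 - 8 + 1 = 25


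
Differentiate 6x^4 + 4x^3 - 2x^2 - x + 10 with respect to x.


Apply the power rule term by term:
  d/dx(6x^4) = 24x^3
  d/dx(4x^3) = 12x^2
  d/dx(-2x^2) = -4x
  d/dx(-x) = -1
  d/dx(10) = 0
p'(x) = 24x^3 + 12x^2 - 4x - 1


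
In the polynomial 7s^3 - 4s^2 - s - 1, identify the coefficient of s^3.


Read off the coefficient of s^3: 7


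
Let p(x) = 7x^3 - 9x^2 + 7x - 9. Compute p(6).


Using direct substitution:
  7 * (6)^3 = 1512
  -9 * (6)^2 = -324
  7 * (6)^1 = 42
  constant: -9
Sum = 1512 - 324 + 42 - 9 = 1221


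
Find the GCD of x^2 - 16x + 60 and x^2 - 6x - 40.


Factor each:
  x^2 - 16x + 60 = (x - 10)(x - 6)
  x^2 - 6x - 40 = (x - 10)(x + 4)
Common monic factor: x - 10


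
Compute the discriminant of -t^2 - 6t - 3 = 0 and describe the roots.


D = b^2 - 4ac = (-6)^2 - 4(-1)(-3) = 36 - 12 = 24
Since D > 0: two distinct irrational roots


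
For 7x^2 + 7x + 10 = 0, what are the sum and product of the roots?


For ax^2+bx+c=0: sum = -b/a, product = c/a.
a=7, b=7, c=10
Sum = -(7)/7 = -1
Product = (10)/7 = 10/7


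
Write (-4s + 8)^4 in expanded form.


Expand (-4s + 8)^4 by repeated multiplication:
  (-4s + 8)^2 = 16s^2 - 64s + 64
  (-4s + 8)^3 = -64s^3 + 384s^2 - 768s + 512
= 256s^4 - 2048s^3 + 6144s^2 - 8192s + 4096


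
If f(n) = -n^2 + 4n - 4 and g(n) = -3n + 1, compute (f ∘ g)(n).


Substitute g(n) into f:
f(g(n)) = -1*(-3n + 1)^2 + 4*(-3n + 1) + (-4)
(-3n + 1)^2 = 9n^2 - 6n + 1
Expand and combine: -9n^2 - 6n - 1


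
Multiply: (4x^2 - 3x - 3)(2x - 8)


Distribute each term of the first polynomial:
  (4x^2)(2x - 8) = 8x^3 - 32x^2
  (-3x)(2x - 8) = -6x^2 + 24x
  (-3)(2x - 8) = -6x + 24
Sum: 8x^3 - 38x^2 + 18x + 24


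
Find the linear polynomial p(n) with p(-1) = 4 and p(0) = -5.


p(n) = mn + b. Using p(-1)=4, p(0)=-5:
m = (4 + 5)/(-1) = 9/-1 = -9
b = 4 - m*(-1) = 4 - 9 = -5
p(n) = -9n - 5


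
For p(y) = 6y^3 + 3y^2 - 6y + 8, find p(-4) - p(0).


p(-4) = -304
p(0) = 8
p(-4) - p(0) = -304 - 8 = -312


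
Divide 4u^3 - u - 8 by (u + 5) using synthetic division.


Synthetic division with c = -5. Coefficients: 4, 0, -1, -8
Bring down 4.
  4 * -5 = -20; -20 + 0 = -20
  -20 * -5 = 100; 100 - 1 = 99
  99 * -5 = -495; -495 - 8 = -503
Quotient: 4u^2 - 20u + 99, Remainder: -503


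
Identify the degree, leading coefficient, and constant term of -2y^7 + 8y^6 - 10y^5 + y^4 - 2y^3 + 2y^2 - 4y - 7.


Highest power of y is 7, with coefficient -2. Constant term is -7.
Degree = 7, leading coefficient = -2, constant term = -7


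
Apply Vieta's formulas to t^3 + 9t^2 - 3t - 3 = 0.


Monic cubic t^3+bt^2+ct+d=0: sum=-b, pairwise sum=c, product=-d.
b=9, c=-3, d=-3
r1+r2+r3 = -9
r1r2+r1r3+r2r3 = -3
r1r2r3 = 3


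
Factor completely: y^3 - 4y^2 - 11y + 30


Try integer roots (divisors of 30). y=5: p(5)=0.
Divide out (y - 5): quotient is y^2 + y - 6.
Factor the quadratic: (y + 3)(y - 2)
Result: (y - 5)(y + 3)(y - 2)


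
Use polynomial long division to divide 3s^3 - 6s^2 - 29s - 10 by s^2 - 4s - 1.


(3s^3 - 6s^2 - 29s - 10) / (s^2 - 4s - 1)
Step 1: 3s * (s^2 - 4s - 1) = 3s^3 - 12s^2 - 3s; subtract.
Step 2: 6 * (s^2 - 4s - 1) = 6s^2 - 24s - 6; subtract.
Quotient: 3s + 6, Remainder: -2s - 4


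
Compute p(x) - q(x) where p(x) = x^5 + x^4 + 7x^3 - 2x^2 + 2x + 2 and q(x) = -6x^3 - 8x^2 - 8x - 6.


Distribute the minus sign:
  (x^5 + x^4 + 7x^3 - 2x^2 + 2x + 2)
- (-6x^3 - 8x^2 - 8x - 6)
Negate second polynomial: 6x^3 + 8x^2 + 8x + 6
Add: x^5 + x^4 + 13x^3 + 6x^2 + 10x + 8


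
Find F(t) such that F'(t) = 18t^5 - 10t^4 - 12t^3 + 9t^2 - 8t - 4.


Reverse power rule on each term:
  ∫ 18t^5 dt = 3t^6
  ∫ -10t^4 dt = -2t^5
  ∫ -12t^3 dt = -3t^4
  ∫ 9t^2 dt = 3t^3
  ∫ -8t dt = -4t^2
  ∫ -4 dt = -4t
F(t) = 3t^6 - 2t^5 - 3t^4 + 3t^3 - 4t^2 - 4t + C


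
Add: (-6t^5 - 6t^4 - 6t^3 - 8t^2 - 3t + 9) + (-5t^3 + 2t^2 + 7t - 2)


Align terms by degree and add:
  -6t^5 - 6t^4 - 6t^3 - 8t^2 - 3t + 9
  -5t^3 + 2t^2 + 7t - 2
= -6t^5 - 6t^4 - 11t^3 - 6t^2 + 4t + 7


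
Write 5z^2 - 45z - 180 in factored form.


Roots satisfy r1 + r2 = -b/a = 9 and r1*r2 = c/a = -36.
So r1 = 12, r2 = -3.
5z^2 - 45z - 180 = 5(z - r1)(z - r2) = 5(z - 12)(z + 3)


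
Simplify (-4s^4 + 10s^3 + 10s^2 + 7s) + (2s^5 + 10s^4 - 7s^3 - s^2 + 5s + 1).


Align terms by degree and add:
  -4s^4 + 10s^3 + 10s^2 + 7s
+ 2s^5 + 10s^4 - 7s^3 - s^2 + 5s + 1
= 2s^5 + 6s^4 + 3s^3 + 9s^2 + 12s + 1


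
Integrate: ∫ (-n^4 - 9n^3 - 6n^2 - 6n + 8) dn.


Reverse power rule on each term:
  ∫ -n^4 dn = -(1/5)n^5
  ∫ -9n^3 dn = -(9/4)n^4
  ∫ -6n^2 dn = -2n^3
  ∫ -6n dn = -3n^2
  ∫ 8 dn = 8n
F(n) = -(1/5)n^5 - (9/4)n^4 - 2n^3 - 3n^2 + 8n + C


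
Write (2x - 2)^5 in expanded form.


Expand (2x - 2)^5 by repeated multiplication:
  (2x - 2)^2 = 4x^2 - 8x + 4
  (2x - 2)^3 = 8x^3 - 24x^2 + 24x - 8
  (2x - 2)^4 = 16x^4 - 64x^3 + 96x^2 - 64x + 16
= 32x^5 - 160x^4 + 320x^3 - 320x^2 + 160x - 32


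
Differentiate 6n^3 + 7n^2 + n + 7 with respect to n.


Apply the power rule term by term:
  d/dn(6n^3) = 18n^2
  d/dn(7n^2) = 14n
  d/dn(n) = 1
  d/dn(7) = 0
p'(n) = 18n^2 + 14n + 1


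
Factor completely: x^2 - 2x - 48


Roots satisfy r1 + r2 = -b/a = 2 and r1*r2 = c/a = -48.
So r1 = -6, r2 = 8.
x^2 - 2x - 48 = (x - r1)(x - r2) = (x + 6)(x - 8)


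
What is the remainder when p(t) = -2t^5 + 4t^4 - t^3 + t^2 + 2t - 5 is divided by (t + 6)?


By the Remainder Theorem, the remainder equals p(-6):
  -2*(-6)^5 = 15552
  4*(-6)^4 = 5184
  -1*(-6)^3 = 216
  1*(-6)^2 = 36
  2*(-6)^1 = -12
  constant: -5
Sum: 15552 + 5184 + 216 + 36 - 12 - 5 = 20971


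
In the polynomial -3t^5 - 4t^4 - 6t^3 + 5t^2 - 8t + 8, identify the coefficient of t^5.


Read off the coefficient of t^5: -3


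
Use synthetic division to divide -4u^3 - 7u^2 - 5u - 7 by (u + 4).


Synthetic division with c = -4. Coefficients: -4, -7, -5, -7
Bring down -4.
  -4 * -4 = 16; 16 - 7 = 9
  9 * -4 = -36; -36 - 5 = -41
  -41 * -4 = 164; 164 - 7 = 157
Quotient: -4u^2 + 9u - 41, Remainder: 157


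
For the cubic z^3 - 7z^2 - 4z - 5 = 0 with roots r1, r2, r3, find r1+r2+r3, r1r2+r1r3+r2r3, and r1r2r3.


Monic cubic z^3+bz^2+cz+d=0: sum=-b, pairwise sum=c, product=-d.
b=-7, c=-4, d=-5
r1+r2+r3 = 7
r1r2+r1r3+r2r3 = -4
r1r2r3 = 5


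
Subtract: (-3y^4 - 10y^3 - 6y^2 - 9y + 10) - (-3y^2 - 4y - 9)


Distribute the minus sign:
  (-3y^4 - 10y^3 - 6y^2 - 9y + 10)
- (-3y^2 - 4y - 9)
Negate second polynomial: 3y^2 + 4y + 9
Add: -3y^4 - 10y^3 - 3y^2 - 5y + 19


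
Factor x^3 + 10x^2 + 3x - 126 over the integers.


Try integer roots (divisors of -126). x=3: p(3)=0.
Divide out (x - 3): quotient is x^2 + 13x + 42.
Factor the quadratic: (x + 6)(x + 7)
Result: (x - 3)(x + 6)(x + 7)


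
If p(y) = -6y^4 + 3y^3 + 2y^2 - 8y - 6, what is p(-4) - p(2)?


p(-4) = -1670
p(2) = -86
p(-4) - p(2) = -1670 + 86 = -1584


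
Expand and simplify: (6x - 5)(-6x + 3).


Distribute each term of the first polynomial:
  (6x)(-6x + 3) = -36x^2 + 18x
  (-5)(-6x + 3) = 30x - 15
Sum: -36x^2 + 48x - 15


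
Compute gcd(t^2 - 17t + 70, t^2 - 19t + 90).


Factor each:
  t^2 - 17t + 70 = (t - 10)(t - 7)
  t^2 - 19t + 90 = (t - 10)(t - 9)
Common monic factor: t - 10


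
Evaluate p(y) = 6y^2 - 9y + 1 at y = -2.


Using direct substitution:
  6 * (-2)^2 = 24
  -9 * (-2)^1 = 18
  constant: 1
Sum = 24 + 18 + 1 = 43


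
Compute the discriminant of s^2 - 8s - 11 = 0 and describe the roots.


D = b^2 - 4ac = (-8)^2 - 4(1)(-11) = 64 + 44 = 108
Since D > 0: two distinct irrational roots


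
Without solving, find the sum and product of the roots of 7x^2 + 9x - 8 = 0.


For ax^2+bx+c=0: sum = -b/a, product = c/a.
a=7, b=9, c=-8
Sum = -(9)/7 = -9/7
Product = (-8)/7 = -8/7


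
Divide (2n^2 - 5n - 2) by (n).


(2n^2 - 5n - 2) / (n)
Step 1: 2n * (n) = 2n^2; subtract.
Step 2: -5 * (n) = -5n; subtract.
Quotient: 2n - 5, Remainder: -2


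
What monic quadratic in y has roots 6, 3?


p(y) = (y - 6)(y - 3)
Expand: y^2 - 9y + 18


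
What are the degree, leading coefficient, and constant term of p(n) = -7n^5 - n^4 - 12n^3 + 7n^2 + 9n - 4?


Highest power of n is 5, with coefficient -7. Constant term is -4.
Degree = 5, leading coefficient = -7, constant term = -4


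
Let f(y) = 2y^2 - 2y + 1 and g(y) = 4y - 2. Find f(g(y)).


Substitute g(y) into f:
f(g(y)) = 2*(4y - 2)^2 + (-2)*(4y - 2) + 1
(4y - 2)^2 = 16y^2 - 16y + 4
Expand and combine: 32y^2 - 40y + 13


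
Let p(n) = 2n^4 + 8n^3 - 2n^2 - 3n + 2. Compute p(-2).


Using direct substitution:
  2 * (-2)^4 = 32
  8 * (-2)^3 = -64
  -2 * (-2)^2 = -8
  -3 * (-2)^1 = 6
  constant: 2
Sum = 32 - 64 - 8 + 6 + 2 = -32


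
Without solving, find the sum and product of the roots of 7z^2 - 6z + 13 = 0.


For az^2+bz+c=0: sum = -b/a, product = c/a.
a=7, b=-6, c=13
Sum = -(-6)/7 = 6/7
Product = (13)/7 = 13/7


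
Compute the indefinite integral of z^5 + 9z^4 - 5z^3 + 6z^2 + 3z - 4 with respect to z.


Reverse power rule on each term:
  ∫ z^5 dz = (1/6)z^6
  ∫ 9z^4 dz = (9/5)z^5
  ∫ -5z^3 dz = -(5/4)z^4
  ∫ 6z^2 dz = 2z^3
  ∫ 3z dz = (3/2)z^2
  ∫ -4 dz = -4z
F(z) = (1/6)z^6 + (9/5)z^5 - (5/4)z^4 + 2z^3 + (3/2)z^2 - 4z + C


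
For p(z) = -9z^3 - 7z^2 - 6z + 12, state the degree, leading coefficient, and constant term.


Highest power of z is 3, with coefficient -9. Constant term is 12.
Degree = 3, leading coefficient = -9, constant term = 12


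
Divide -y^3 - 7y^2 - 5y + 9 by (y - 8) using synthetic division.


Synthetic division with c = 8. Coefficients: -1, -7, -5, 9
Bring down -1.
  -1 * 8 = -8; -8 - 7 = -15
  -15 * 8 = -120; -120 - 5 = -125
  -125 * 8 = -1000; -1000 + 9 = -991
Quotient: -y^2 - 15y - 125, Remainder: -991


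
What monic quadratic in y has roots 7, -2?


p(y) = (y - 7)(y + 2)
Expand: y^2 - 5y - 14


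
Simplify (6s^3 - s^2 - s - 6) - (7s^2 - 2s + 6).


Distribute the minus sign:
  (6s^3 - s^2 - s - 6)
- (7s^2 - 2s + 6)
Negate second polynomial: -7s^2 + 2s - 6
Add: 6s^3 - 8s^2 + s - 12


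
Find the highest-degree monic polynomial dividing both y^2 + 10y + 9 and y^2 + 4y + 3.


Factor each:
  y^2 + 10y + 9 = (y + 1)(y + 9)
  y^2 + 4y + 3 = (y + 1)(y + 3)
Common monic factor: y + 1


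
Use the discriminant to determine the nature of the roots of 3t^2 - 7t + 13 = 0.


D = b^2 - 4ac = (-7)^2 - 4(3)(13) = 49 - 156 = -107
Since D < 0: two complex conjugate roots (no real roots)


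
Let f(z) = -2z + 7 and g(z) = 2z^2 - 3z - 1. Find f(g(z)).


Substitute g(z) into f:
f(g(z)) = -2*(2z^2 - 3z - 1) + 7
Expand and combine: -4z^2 + 6z + 9


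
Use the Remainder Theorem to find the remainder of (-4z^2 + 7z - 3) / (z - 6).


By the Remainder Theorem, the remainder equals p(6):
  -4*(6)^2 = -144
  7*(6)^1 = 42
  constant: -3
Sum: -144 + 42 - 3 = -105


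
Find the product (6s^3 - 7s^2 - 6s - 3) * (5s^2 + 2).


Distribute each term of the first polynomial:
  (6s^3)(5s^2 + 2) = 30s^5 + 12s^3
  (-7s^2)(5s^2 + 2) = -35s^4 - 14s^2
  (-6s)(5s^2 + 2) = -30s^3 - 12s
  (-3)(5s^2 + 2) = -15s^2 - 6
Sum: 30s^5 - 35s^4 - 18s^3 - 29s^2 - 12s - 6


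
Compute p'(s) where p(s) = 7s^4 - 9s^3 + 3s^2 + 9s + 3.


Apply the power rule term by term:
  d/ds(7s^4) = 28s^3
  d/ds(-9s^3) = -27s^2
  d/ds(3s^2) = 6s
  d/ds(9s) = 9
  d/ds(3) = 0
p'(s) = 28s^3 - 27s^2 + 6s + 9


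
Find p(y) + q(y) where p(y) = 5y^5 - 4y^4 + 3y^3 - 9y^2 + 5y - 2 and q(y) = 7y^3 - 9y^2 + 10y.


Align terms by degree and add:
  5y^5 - 4y^4 + 3y^3 - 9y^2 + 5y - 2
+ 7y^3 - 9y^2 + 10y
= 5y^5 - 4y^4 + 10y^3 - 18y^2 + 15y - 2


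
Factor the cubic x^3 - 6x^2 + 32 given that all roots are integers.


Try integer roots (divisors of 32). x=4: p(4)=0.
Divide out (x - 4): quotient is x^2 - 2x - 8.
Factor the quadratic: (x + 2)(x - 4)
Result: (x - 4)(x + 2)(x - 4)


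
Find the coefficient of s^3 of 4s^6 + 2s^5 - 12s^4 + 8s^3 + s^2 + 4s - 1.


Read off the coefficient of s^3: 8


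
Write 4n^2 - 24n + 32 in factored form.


Roots satisfy r1 + r2 = -b/a = 6 and r1*r2 = c/a = 8.
So r1 = 2, r2 = 4.
4n^2 - 24n + 32 = 4(n - r1)(n - r2) = 4(n - 2)(n - 4)


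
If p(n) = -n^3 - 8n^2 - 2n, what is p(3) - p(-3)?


p(3) = -105
p(-3) = -39
p(3) - p(-3) = -105 + 39 = -66


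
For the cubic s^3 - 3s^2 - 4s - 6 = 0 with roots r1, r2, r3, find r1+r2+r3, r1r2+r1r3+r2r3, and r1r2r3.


Monic cubic s^3+bs^2+cs+d=0: sum=-b, pairwise sum=c, product=-d.
b=-3, c=-4, d=-6
r1+r2+r3 = 3
r1r2+r1r3+r2r3 = -4
r1r2r3 = 6


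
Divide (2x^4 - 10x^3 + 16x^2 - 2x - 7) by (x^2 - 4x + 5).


(2x^4 - 10x^3 + 16x^2 - 2x - 7) / (x^2 - 4x + 5)
Step 1: 2x^2 * (x^2 - 4x + 5) = 2x^4 - 8x^3 + 10x^2; subtract.
Step 2: -2x * (x^2 - 4x + 5) = -2x^3 + 8x^2 - 10x; subtract.
Step 3: -2 * (x^2 - 4x + 5) = -2x^2 + 8x - 10; subtract.
Quotient: 2x^2 - 2x - 2, Remainder: 3


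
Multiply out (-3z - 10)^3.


Expand (-3z - 10)^3 by repeated multiplication:
  (-3z - 10)^2 = 9z^2 + 60z + 100
= -27z^3 - 270z^2 - 900z - 1000


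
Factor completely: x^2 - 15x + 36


Roots satisfy r1 + r2 = -b/a = 15 and r1*r2 = c/a = 36.
So r1 = 3, r2 = 12.
x^2 - 15x + 36 = (x - r1)(x - r2) = (x - 3)(x - 12)


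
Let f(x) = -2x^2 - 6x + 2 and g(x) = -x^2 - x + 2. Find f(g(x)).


Substitute g(x) into f:
f(g(x)) = -2*(-x^2 - x + 2)^2 + (-6)*(-x^2 - x + 2) + 2
(-x^2 - x + 2)^2 = x^4 + 2x^3 - 3x^2 - 4x + 4
Expand and combine: -2x^4 - 4x^3 + 12x^2 + 14x - 18


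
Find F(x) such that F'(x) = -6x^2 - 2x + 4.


Reverse power rule on each term:
  ∫ -6x^2 dx = -2x^3
  ∫ -2x dx = -x^2
  ∫ 4 dx = 4x
F(x) = -2x^3 - x^2 + 4x + C


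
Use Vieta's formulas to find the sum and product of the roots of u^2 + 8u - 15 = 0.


For au^2+bu+c=0: sum = -b/a, product = c/a.
a=1, b=8, c=-15
Sum = -(8)/1 = -8
Product = (-15)/1 = -15


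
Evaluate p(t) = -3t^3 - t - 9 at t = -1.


Using direct substitution:
  -3 * (-1)^3 = 3
  0 * (-1)^2 = 0
  -1 * (-1)^1 = 1
  constant: -9
Sum = 3 + 0 + 1 - 9 = -5


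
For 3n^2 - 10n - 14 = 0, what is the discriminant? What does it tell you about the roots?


D = b^2 - 4ac = (-10)^2 - 4(3)(-14) = 100 + 168 = 268
Since D > 0: two distinct irrational roots


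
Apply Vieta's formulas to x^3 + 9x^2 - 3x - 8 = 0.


Monic cubic x^3+bx^2+cx+d=0: sum=-b, pairwise sum=c, product=-d.
b=9, c=-3, d=-8
r1+r2+r3 = -9
r1r2+r1r3+r2r3 = -3
r1r2r3 = 8


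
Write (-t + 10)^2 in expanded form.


Expand (-t + 10)^2 by repeated multiplication:
= t^2 - 20t + 100


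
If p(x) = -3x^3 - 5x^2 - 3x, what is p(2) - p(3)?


p(2) = -50
p(3) = -135
p(2) - p(3) = -50 + 135 = 85


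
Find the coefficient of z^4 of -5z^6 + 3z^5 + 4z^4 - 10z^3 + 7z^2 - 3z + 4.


Read off the coefficient of z^4: 4


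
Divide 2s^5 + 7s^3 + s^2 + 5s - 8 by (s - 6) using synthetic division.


Synthetic division with c = 6. Coefficients: 2, 0, 7, 1, 5, -8
Bring down 2.
  2 * 6 = 12; 12 + 0 = 12
  12 * 6 = 72; 72 + 7 = 79
  79 * 6 = 474; 474 + 1 = 475
  475 * 6 = 2850; 2850 + 5 = 2855
  2855 * 6 = 17130; 17130 - 8 = 17122
Quotient: 2s^4 + 12s^3 + 79s^2 + 475s + 2855, Remainder: 17122


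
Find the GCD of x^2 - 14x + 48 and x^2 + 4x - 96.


Factor each:
  x^2 - 14x + 48 = (x - 8)(x - 6)
  x^2 + 4x - 96 = (x - 8)(x + 12)
Common monic factor: x - 8


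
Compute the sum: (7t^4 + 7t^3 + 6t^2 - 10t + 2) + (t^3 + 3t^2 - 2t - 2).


Align terms by degree and add:
  7t^4 + 7t^3 + 6t^2 - 10t + 2
+ t^3 + 3t^2 - 2t - 2
= 7t^4 + 8t^3 + 9t^2 - 12t


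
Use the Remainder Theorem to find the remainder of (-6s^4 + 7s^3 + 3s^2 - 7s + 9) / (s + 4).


By the Remainder Theorem, the remainder equals p(-4):
  -6*(-4)^4 = -1536
  7*(-4)^3 = -448
  3*(-4)^2 = 48
  -7*(-4)^1 = 28
  constant: 9
Sum: -1536 - 448 + 48 + 28 + 9 = -1899


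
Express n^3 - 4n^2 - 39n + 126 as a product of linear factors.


Try integer roots (divisors of 126). n=7: p(7)=0.
Divide out (n - 7): quotient is n^2 + 3n - 18.
Factor the quadratic: (n - 3)(n + 6)
Result: (n - 7)(n - 3)(n + 6)
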